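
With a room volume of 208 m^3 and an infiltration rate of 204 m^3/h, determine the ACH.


ACH = flow / volume
ACH = 204 / 208
ACH = 0.981

0.981


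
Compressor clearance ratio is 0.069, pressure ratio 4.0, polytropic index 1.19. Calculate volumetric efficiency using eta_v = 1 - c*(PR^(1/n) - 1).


PR^(1/n) = 4.0^(1/1.19) = 3.20577299
eta_v = 1 - 0.069 * (3.20577299 - 1)
eta_v = 0.8478

0.8478


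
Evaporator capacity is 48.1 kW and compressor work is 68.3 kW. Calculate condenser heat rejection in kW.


Q_cond = Q_evap + W
Q_cond = 48.1 + 68.3
Q_cond = 116.4 kW

116.4


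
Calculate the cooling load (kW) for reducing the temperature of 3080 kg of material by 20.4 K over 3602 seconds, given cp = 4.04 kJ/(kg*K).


Q = m * cp * dT / t
Q = 3080 * 4.04 * 20.4 / 3602
Q = 70.472 kW

70.472


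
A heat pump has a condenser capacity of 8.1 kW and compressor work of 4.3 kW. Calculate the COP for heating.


COP_hp = Q_cond / W
COP_hp = 8.1 / 4.3
COP_hp = 1.884

1.884


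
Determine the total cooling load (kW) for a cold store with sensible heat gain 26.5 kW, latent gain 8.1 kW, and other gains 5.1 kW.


Q_total = Q_s + Q_l + Q_misc
Q_total = 26.5 + 8.1 + 5.1
Q_total = 39.7 kW

39.7


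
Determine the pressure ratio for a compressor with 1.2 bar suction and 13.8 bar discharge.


PR = P_high / P_low
PR = 13.8 / 1.2
PR = 11.5

11.5


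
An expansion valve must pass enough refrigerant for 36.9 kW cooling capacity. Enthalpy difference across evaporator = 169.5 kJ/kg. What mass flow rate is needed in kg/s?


m_dot = Q / dh
m_dot = 36.9 / 169.5
m_dot = 0.2177 kg/s

0.2177


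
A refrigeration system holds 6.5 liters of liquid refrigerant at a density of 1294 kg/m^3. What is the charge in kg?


Charge = V * rho / 1000
Charge = 6.5 * 1294 / 1000
Charge = 8.41 kg

8.41


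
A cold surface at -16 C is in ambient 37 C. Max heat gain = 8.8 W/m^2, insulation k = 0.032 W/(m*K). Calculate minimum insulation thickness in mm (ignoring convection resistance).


dT = 37 - (-16) = 53 K
thickness = k * dT / q_max * 1000
thickness = 0.032 * 53 / 8.8 * 1000
thickness = 192.7 mm

192.7


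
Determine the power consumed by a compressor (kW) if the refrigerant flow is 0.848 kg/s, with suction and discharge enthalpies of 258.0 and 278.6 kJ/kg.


dh = 278.6 - 258.0 = 20.6 kJ/kg
W = m_dot * dh = 0.848 * 20.6 = 17.47 kW

17.47


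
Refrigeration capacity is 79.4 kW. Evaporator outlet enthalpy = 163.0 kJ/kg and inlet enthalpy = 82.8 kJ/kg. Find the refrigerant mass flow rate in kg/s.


dh = 163.0 - 82.8 = 80.2 kJ/kg
m_dot = Q / dh = 79.4 / 80.2 = 0.99 kg/s

0.99


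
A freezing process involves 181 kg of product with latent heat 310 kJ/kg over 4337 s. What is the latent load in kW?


Q_lat = m * h_fg / t
Q_lat = 181 * 310 / 4337
Q_lat = 12.94 kW

12.94


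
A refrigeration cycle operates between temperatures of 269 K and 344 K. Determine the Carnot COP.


dT = 344 - 269 = 75 K
COP_carnot = T_cold / dT = 269 / 75
COP_carnot = 3.587

3.587


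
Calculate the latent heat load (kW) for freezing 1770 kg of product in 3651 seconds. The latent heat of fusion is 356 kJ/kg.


Q_lat = m * h_fg / t
Q_lat = 1770 * 356 / 3651
Q_lat = 172.59 kW

172.59


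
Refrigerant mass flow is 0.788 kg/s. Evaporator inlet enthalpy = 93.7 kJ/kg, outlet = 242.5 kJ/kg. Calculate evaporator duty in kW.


dh = 242.5 - 93.7 = 148.8 kJ/kg
Q_evap = m_dot * dh = 0.788 * 148.8
Q_evap = 117.25 kW

117.25


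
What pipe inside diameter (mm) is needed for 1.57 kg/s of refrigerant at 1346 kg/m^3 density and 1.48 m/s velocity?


A = m_dot / (rho * v) = 1.57 / (1346 * 1.48) = 0.000788120959 m^2
d = sqrt(4*A/pi) * 1000
d = 31.7 mm

31.7


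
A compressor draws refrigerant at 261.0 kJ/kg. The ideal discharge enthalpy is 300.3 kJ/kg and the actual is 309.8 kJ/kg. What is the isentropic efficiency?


dh_ideal = 300.3 - 261.0 = 39.3 kJ/kg
dh_actual = 309.8 - 261.0 = 48.8 kJ/kg
eta_s = dh_ideal / dh_actual = 39.3 / 48.8
eta_s = 0.8053

0.8053


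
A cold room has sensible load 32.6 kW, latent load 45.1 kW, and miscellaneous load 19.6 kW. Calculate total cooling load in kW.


Q_total = Q_s + Q_l + Q_misc
Q_total = 32.6 + 45.1 + 19.6
Q_total = 97.3 kW

97.3


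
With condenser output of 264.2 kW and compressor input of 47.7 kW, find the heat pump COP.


COP_hp = Q_cond / W
COP_hp = 264.2 / 47.7
COP_hp = 5.539

5.539


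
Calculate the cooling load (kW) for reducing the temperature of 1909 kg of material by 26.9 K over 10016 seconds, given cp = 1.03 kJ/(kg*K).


Q = m * cp * dT / t
Q = 1909 * 1.03 * 26.9 / 10016
Q = 5.281 kW

5.281


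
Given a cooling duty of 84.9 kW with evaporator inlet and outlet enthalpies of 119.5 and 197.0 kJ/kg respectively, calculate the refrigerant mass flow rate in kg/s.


dh = 197.0 - 119.5 = 77.5 kJ/kg
m_dot = Q / dh = 84.9 / 77.5 = 1.0955 kg/s

1.0955


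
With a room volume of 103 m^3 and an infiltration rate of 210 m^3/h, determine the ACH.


ACH = flow / volume
ACH = 210 / 103
ACH = 2.039

2.039


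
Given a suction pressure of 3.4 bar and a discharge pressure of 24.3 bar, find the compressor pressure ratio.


PR = P_high / P_low
PR = 24.3 / 3.4
PR = 7.147

7.147


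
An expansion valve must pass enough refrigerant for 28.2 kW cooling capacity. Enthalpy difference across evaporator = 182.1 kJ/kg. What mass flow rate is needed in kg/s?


m_dot = Q / dh
m_dot = 28.2 / 182.1
m_dot = 0.1549 kg/s

0.1549


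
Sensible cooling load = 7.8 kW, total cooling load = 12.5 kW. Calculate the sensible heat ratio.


SHR = Q_sensible / Q_total
SHR = 7.8 / 12.5
SHR = 0.624

0.624


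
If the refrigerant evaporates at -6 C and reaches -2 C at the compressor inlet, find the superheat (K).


Superheat = T_suction - T_evap
Superheat = -2 - (-6)
Superheat = 4 K

4


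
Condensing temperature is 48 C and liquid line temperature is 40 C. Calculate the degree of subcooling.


Subcooling = T_cond - T_liquid
Subcooling = 48 - 40
Subcooling = 8 K

8


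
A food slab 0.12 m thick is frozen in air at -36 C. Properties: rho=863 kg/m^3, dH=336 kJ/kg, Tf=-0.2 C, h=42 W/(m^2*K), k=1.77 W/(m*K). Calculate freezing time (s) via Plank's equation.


dT = -0.2 - (-36) = 35.8 K
term1 = a/(2h) = 0.12/(2*42) = 0.001428571429
term2 = a^2/(8k) = 0.12^2/(8*1.77) = 0.001016949153
t = rho*dH*1000/dT * (term1 + term2)
t = 863*336*1000/35.8 * (0.001428571429 + 0.001016949153)
t = 19808 s

19808


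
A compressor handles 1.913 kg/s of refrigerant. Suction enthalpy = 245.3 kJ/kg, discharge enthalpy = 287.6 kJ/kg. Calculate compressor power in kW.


dh = 287.6 - 245.3 = 42.3 kJ/kg
W = m_dot * dh = 1.913 * 42.3 = 80.92 kW

80.92


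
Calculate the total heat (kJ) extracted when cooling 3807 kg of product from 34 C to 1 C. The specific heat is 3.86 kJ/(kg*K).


dT = 34 - (1) = 33 K
Q = m * cp * dT = 3807 * 3.86 * 33
Q = 484936 kJ

484936


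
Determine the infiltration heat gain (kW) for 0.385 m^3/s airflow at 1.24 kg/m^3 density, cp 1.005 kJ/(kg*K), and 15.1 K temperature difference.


Q = V_dot * rho * cp * dT
Q = 0.385 * 1.24 * 1.005 * 15.1
Q = 7.245 kW

7.245


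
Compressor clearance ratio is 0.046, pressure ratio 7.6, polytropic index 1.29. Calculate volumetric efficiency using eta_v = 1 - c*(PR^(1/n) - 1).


PR^(1/n) = 7.6^(1/1.29) = 4.81727273
eta_v = 1 - 0.046 * (4.81727273 - 1)
eta_v = 0.8244

0.8244


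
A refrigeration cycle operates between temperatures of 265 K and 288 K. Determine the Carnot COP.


dT = 288 - 265 = 23 K
COP_carnot = T_cold / dT = 265 / 23
COP_carnot = 11.522

11.522


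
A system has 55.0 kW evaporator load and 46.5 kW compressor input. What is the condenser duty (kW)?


Q_cond = Q_evap + W
Q_cond = 55.0 + 46.5
Q_cond = 101.5 kW

101.5


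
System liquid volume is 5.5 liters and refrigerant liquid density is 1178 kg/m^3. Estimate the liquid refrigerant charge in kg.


Charge = V * rho / 1000
Charge = 5.5 * 1178 / 1000
Charge = 6.48 kg

6.48


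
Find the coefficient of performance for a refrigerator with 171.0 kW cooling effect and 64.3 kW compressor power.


COP = Q_evap / W
COP = 171.0 / 64.3
COP = 2.659

2.659


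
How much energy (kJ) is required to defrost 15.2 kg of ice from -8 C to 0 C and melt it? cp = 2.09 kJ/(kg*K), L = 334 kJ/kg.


Sensible heat = cp * dT = 2.09 * 8 = 16.72 kJ/kg
Total per kg = 16.72 + 334 = 350.72 kJ/kg
Q = m * total = 15.2 * 350.72
Q = 5330.9 kJ

5330.9


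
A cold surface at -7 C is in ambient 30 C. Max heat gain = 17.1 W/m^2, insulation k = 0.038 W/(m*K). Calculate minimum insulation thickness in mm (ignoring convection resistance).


dT = 30 - (-7) = 37 K
thickness = k * dT / q_max * 1000
thickness = 0.038 * 37 / 17.1 * 1000
thickness = 82.2 mm

82.2


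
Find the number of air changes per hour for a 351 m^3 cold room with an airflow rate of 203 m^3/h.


ACH = flow / volume
ACH = 203 / 351
ACH = 0.578

0.578


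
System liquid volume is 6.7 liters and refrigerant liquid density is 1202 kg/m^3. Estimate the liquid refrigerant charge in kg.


Charge = V * rho / 1000
Charge = 6.7 * 1202 / 1000
Charge = 8.05 kg

8.05


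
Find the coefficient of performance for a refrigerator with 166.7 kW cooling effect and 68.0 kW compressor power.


COP = Q_evap / W
COP = 166.7 / 68.0
COP = 2.451

2.451


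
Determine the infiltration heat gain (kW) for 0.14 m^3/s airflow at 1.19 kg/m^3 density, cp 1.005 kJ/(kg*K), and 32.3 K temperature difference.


Q = V_dot * rho * cp * dT
Q = 0.14 * 1.19 * 1.005 * 32.3
Q = 5.408 kW

5.408


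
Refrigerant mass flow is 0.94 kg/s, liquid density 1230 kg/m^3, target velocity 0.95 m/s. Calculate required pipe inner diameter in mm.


A = m_dot / (rho * v) = 0.94 / (1230 * 0.95) = 0.0008044501498 m^2
d = sqrt(4*A/pi) * 1000
d = 32.0 mm

32.0


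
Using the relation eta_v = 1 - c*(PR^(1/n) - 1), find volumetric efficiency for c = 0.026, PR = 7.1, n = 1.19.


PR^(1/n) = 7.1^(1/1.19) = 5.19210122
eta_v = 1 - 0.026 * (5.19210122 - 1)
eta_v = 0.891

0.891


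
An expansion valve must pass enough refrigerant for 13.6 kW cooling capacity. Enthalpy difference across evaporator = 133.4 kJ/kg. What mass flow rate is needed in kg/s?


m_dot = Q / dh
m_dot = 13.6 / 133.4
m_dot = 0.1019 kg/s

0.1019


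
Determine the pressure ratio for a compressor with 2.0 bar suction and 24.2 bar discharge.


PR = P_high / P_low
PR = 24.2 / 2.0
PR = 12.1

12.1


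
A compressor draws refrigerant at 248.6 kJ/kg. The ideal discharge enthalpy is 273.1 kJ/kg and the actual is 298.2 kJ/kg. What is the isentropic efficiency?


dh_ideal = 273.1 - 248.6 = 24.5 kJ/kg
dh_actual = 298.2 - 248.6 = 49.6 kJ/kg
eta_s = dh_ideal / dh_actual = 24.5 / 49.6
eta_s = 0.494

0.494


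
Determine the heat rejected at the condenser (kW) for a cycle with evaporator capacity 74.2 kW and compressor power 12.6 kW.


Q_cond = Q_evap + W
Q_cond = 74.2 + 12.6
Q_cond = 86.8 kW

86.8


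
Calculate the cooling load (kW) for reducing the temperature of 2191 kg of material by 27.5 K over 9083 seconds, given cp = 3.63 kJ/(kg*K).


Q = m * cp * dT / t
Q = 2191 * 3.63 * 27.5 / 9083
Q = 24.08 kW

24.08


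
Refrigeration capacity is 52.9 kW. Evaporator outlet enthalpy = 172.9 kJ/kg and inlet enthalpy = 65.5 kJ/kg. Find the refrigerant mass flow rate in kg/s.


dh = 172.9 - 65.5 = 107.4 kJ/kg
m_dot = Q / dh = 52.9 / 107.4 = 0.4926 kg/s

0.4926


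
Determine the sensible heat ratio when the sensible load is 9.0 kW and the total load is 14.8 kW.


SHR = Q_sensible / Q_total
SHR = 9.0 / 14.8
SHR = 0.608

0.608


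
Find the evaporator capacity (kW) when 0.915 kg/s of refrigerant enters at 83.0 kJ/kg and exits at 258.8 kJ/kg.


dh = 258.8 - 83.0 = 175.8 kJ/kg
Q_evap = m_dot * dh = 0.915 * 175.8
Q_evap = 160.86 kW

160.86


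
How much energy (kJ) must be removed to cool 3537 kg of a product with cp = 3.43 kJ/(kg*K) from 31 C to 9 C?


dT = 31 - (9) = 22 K
Q = m * cp * dT = 3537 * 3.43 * 22
Q = 266902 kJ

266902


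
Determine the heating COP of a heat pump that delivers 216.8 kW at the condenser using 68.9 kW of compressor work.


COP_hp = Q_cond / W
COP_hp = 216.8 / 68.9
COP_hp = 3.147

3.147


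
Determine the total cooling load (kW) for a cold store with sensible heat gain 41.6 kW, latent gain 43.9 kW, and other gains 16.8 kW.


Q_total = Q_s + Q_l + Q_misc
Q_total = 41.6 + 43.9 + 16.8
Q_total = 102.3 kW

102.3


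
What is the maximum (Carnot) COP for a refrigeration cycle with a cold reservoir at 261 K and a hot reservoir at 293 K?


dT = 293 - 261 = 32 K
COP_carnot = T_cold / dT = 261 / 32
COP_carnot = 8.156

8.156


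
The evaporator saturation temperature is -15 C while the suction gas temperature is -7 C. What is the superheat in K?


Superheat = T_suction - T_evap
Superheat = -7 - (-15)
Superheat = 8 K

8


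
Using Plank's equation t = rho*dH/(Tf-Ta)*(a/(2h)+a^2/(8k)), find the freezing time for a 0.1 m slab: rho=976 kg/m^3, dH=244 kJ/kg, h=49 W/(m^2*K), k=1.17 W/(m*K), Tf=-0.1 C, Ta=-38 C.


dT = -0.1 - (-38) = 37.9 K
term1 = a/(2h) = 0.1/(2*49) = 0.001020408163
term2 = a^2/(8k) = 0.1^2/(8*1.17) = 0.001068376068
t = rho*dH*1000/dT * (term1 + term2)
t = 976*244*1000/37.9 * (0.001020408163 + 0.001068376068)
t = 13125 s

13125


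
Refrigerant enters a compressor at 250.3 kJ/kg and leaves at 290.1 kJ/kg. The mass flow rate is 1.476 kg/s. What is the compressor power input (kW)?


dh = 290.1 - 250.3 = 39.8 kJ/kg
W = m_dot * dh = 1.476 * 39.8 = 58.74 kW

58.74


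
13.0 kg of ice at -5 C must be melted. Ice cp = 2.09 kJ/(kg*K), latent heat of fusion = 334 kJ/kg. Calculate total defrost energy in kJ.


Sensible heat = cp * dT = 2.09 * 5 = 10.45 kJ/kg
Total per kg = 10.45 + 334 = 344.45 kJ/kg
Q = m * total = 13.0 * 344.45
Q = 4477.9 kJ

4477.9


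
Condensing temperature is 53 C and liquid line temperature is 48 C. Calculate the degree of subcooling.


Subcooling = T_cond - T_liquid
Subcooling = 53 - 48
Subcooling = 5 K

5


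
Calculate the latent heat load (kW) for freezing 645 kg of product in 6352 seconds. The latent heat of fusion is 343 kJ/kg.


Q_lat = m * h_fg / t
Q_lat = 645 * 343 / 6352
Q_lat = 34.83 kW

34.83


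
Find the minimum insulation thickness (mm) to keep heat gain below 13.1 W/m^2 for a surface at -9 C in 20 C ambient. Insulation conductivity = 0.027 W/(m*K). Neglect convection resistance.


dT = 20 - (-9) = 29 K
thickness = k * dT / q_max * 1000
thickness = 0.027 * 29 / 13.1 * 1000
thickness = 59.8 mm

59.8


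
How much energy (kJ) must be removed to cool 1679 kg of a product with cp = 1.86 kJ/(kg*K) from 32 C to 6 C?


dT = 32 - (6) = 26 K
Q = m * cp * dT = 1679 * 1.86 * 26
Q = 81196 kJ

81196


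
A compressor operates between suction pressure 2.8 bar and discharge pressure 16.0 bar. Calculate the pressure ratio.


PR = P_high / P_low
PR = 16.0 / 2.8
PR = 5.714

5.714


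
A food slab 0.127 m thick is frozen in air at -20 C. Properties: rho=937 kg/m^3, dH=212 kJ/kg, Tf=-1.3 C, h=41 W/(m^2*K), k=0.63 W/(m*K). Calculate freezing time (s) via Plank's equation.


dT = -1.3 - (-20) = 18.7 K
term1 = a/(2h) = 0.127/(2*41) = 0.001548780488
term2 = a^2/(8k) = 0.127^2/(8*0.63) = 0.003200198413
t = rho*dH*1000/dT * (term1 + term2)
t = 937*212*1000/18.7 * (0.001548780488 + 0.003200198413)
t = 50447 s

50447


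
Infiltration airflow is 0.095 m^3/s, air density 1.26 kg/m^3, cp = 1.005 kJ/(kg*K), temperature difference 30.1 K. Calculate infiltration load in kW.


Q = V_dot * rho * cp * dT
Q = 0.095 * 1.26 * 1.005 * 30.1
Q = 3.621 kW

3.621


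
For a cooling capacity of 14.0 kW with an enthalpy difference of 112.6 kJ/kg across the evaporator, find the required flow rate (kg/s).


m_dot = Q / dh
m_dot = 14.0 / 112.6
m_dot = 0.1243 kg/s

0.1243


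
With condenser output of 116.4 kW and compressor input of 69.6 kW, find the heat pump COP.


COP_hp = Q_cond / W
COP_hp = 116.4 / 69.6
COP_hp = 1.672

1.672


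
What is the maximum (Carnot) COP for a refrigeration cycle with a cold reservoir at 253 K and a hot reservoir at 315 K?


dT = 315 - 253 = 62 K
COP_carnot = T_cold / dT = 253 / 62
COP_carnot = 4.081

4.081


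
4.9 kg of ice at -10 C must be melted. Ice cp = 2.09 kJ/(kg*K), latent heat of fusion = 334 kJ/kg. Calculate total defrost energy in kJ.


Sensible heat = cp * dT = 2.09 * 10 = 20.9 kJ/kg
Total per kg = 20.9 + 334 = 354.9 kJ/kg
Q = m * total = 4.9 * 354.9
Q = 1739.0 kJ

1739.0


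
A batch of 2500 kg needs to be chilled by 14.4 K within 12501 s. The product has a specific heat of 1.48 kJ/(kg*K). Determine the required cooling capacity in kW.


Q = m * cp * dT / t
Q = 2500 * 1.48 * 14.4 / 12501
Q = 4.262 kW

4.262


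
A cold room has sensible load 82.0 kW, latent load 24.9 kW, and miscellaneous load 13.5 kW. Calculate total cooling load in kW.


Q_total = Q_s + Q_l + Q_misc
Q_total = 82.0 + 24.9 + 13.5
Q_total = 120.4 kW

120.4


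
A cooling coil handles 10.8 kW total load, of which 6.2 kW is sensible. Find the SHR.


SHR = Q_sensible / Q_total
SHR = 6.2 / 10.8
SHR = 0.574

0.574


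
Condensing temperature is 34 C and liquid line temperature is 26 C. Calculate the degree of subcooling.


Subcooling = T_cond - T_liquid
Subcooling = 34 - 26
Subcooling = 8 K

8


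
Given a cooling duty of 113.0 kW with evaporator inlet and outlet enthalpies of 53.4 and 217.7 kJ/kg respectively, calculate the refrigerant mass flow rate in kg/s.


dh = 217.7 - 53.4 = 164.3 kJ/kg
m_dot = Q / dh = 113.0 / 164.3 = 0.6878 kg/s

0.6878


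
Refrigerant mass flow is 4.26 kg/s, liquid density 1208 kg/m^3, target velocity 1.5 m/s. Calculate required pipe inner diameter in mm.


A = m_dot / (rho * v) = 4.26 / (1208 * 1.5) = 0.002350993377 m^2
d = sqrt(4*A/pi) * 1000
d = 54.7 mm

54.7


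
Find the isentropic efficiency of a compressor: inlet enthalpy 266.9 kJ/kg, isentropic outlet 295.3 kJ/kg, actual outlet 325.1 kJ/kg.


dh_ideal = 295.3 - 266.9 = 28.4 kJ/kg
dh_actual = 325.1 - 266.9 = 58.2 kJ/kg
eta_s = dh_ideal / dh_actual = 28.4 / 58.2
eta_s = 0.488

0.488


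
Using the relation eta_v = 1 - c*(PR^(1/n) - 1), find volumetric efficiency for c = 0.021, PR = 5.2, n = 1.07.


PR^(1/n) = 5.2^(1/1.07) = 4.66833489
eta_v = 1 - 0.021 * (4.66833489 - 1)
eta_v = 0.923

0.923


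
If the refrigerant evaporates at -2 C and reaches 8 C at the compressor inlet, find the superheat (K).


Superheat = T_suction - T_evap
Superheat = 8 - (-2)
Superheat = 10 K

10


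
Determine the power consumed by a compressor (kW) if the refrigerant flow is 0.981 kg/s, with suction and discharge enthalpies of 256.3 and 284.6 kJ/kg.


dh = 284.6 - 256.3 = 28.3 kJ/kg
W = m_dot * dh = 0.981 * 28.3 = 27.76 kW

27.76


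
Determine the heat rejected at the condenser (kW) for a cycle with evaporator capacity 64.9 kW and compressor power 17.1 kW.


Q_cond = Q_evap + W
Q_cond = 64.9 + 17.1
Q_cond = 82.0 kW

82.0


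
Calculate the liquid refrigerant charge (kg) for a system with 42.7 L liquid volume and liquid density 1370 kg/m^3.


Charge = V * rho / 1000
Charge = 42.7 * 1370 / 1000
Charge = 58.5 kg

58.5


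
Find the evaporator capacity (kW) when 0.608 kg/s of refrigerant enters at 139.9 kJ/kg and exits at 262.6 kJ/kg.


dh = 262.6 - 139.9 = 122.7 kJ/kg
Q_evap = m_dot * dh = 0.608 * 122.7
Q_evap = 74.6 kW

74.6


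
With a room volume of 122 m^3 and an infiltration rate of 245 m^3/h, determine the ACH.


ACH = flow / volume
ACH = 245 / 122
ACH = 2.008

2.008


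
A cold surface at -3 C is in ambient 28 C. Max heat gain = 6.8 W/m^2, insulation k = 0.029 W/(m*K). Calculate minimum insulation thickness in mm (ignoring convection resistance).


dT = 28 - (-3) = 31 K
thickness = k * dT / q_max * 1000
thickness = 0.029 * 31 / 6.8 * 1000
thickness = 132.2 mm

132.2


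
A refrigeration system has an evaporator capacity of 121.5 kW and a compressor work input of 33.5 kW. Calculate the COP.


COP = Q_evap / W
COP = 121.5 / 33.5
COP = 3.627

3.627


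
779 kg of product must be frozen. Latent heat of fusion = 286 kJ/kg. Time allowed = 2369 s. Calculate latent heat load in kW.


Q_lat = m * h_fg / t
Q_lat = 779 * 286 / 2369
Q_lat = 94.05 kW

94.05


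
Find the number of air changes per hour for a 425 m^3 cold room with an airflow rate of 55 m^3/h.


ACH = flow / volume
ACH = 55 / 425
ACH = 0.129

0.129


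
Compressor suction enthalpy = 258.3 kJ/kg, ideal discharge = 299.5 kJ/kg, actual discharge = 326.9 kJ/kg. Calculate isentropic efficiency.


dh_ideal = 299.5 - 258.3 = 41.2 kJ/kg
dh_actual = 326.9 - 258.3 = 68.6 kJ/kg
eta_s = dh_ideal / dh_actual = 41.2 / 68.6
eta_s = 0.6006

0.6006


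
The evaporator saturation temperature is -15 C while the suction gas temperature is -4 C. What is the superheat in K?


Superheat = T_suction - T_evap
Superheat = -4 - (-15)
Superheat = 11 K

11


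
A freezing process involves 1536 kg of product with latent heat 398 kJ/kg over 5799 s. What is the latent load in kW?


Q_lat = m * h_fg / t
Q_lat = 1536 * 398 / 5799
Q_lat = 105.42 kW

105.42


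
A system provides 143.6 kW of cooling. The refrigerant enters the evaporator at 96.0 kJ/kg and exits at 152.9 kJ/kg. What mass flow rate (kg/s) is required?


dh = 152.9 - 96.0 = 56.9 kJ/kg
m_dot = Q / dh = 143.6 / 56.9 = 2.5237 kg/s

2.5237


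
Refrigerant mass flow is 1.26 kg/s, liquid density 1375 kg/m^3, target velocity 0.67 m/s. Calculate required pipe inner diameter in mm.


A = m_dot / (rho * v) = 1.26 / (1375 * 0.67) = 0.00136770692 m^2
d = sqrt(4*A/pi) * 1000
d = 41.7 mm

41.7


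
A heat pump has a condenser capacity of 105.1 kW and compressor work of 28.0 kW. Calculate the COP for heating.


COP_hp = Q_cond / W
COP_hp = 105.1 / 28.0
COP_hp = 3.754

3.754


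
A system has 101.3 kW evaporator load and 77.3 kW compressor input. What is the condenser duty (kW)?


Q_cond = Q_evap + W
Q_cond = 101.3 + 77.3
Q_cond = 178.6 kW

178.6


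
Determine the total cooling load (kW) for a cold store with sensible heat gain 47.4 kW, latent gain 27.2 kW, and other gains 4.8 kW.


Q_total = Q_s + Q_l + Q_misc
Q_total = 47.4 + 27.2 + 4.8
Q_total = 79.4 kW

79.4


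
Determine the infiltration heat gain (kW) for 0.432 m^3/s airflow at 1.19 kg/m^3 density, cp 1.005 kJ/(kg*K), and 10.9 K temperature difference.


Q = V_dot * rho * cp * dT
Q = 0.432 * 1.19 * 1.005 * 10.9
Q = 5.631 kW

5.631


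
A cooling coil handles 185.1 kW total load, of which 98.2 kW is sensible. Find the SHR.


SHR = Q_sensible / Q_total
SHR = 98.2 / 185.1
SHR = 0.531

0.531


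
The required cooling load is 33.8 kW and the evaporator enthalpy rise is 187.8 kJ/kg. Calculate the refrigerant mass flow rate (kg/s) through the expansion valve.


m_dot = Q / dh
m_dot = 33.8 / 187.8
m_dot = 0.18 kg/s

0.18


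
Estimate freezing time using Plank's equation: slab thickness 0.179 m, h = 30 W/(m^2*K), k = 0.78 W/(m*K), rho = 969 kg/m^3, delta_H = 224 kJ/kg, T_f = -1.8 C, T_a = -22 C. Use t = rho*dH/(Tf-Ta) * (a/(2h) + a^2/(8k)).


dT = -1.8 - (-22) = 20.2 K
term1 = a/(2h) = 0.179/(2*30) = 0.002983333333
term2 = a^2/(8k) = 0.179^2/(8*0.78) = 0.005134775641
t = rho*dH*1000/dT * (term1 + term2)
t = 969*224*1000/20.2 * (0.002983333333 + 0.005134775641)
t = 87232 s

87232


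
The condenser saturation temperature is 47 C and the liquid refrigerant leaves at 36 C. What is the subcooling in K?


Subcooling = T_cond - T_liquid
Subcooling = 47 - 36
Subcooling = 11 K

11


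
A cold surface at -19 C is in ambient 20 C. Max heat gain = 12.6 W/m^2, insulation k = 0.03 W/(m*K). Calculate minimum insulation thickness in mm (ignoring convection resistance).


dT = 20 - (-19) = 39 K
thickness = k * dT / q_max * 1000
thickness = 0.03 * 39 / 12.6 * 1000
thickness = 92.9 mm

92.9


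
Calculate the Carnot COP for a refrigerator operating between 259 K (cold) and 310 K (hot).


dT = 310 - 259 = 51 K
COP_carnot = T_cold / dT = 259 / 51
COP_carnot = 5.078

5.078


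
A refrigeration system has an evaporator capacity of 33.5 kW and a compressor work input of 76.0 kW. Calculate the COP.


COP = Q_evap / W
COP = 33.5 / 76.0
COP = 0.441

0.441


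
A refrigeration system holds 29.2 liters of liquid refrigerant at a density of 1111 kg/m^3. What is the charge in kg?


Charge = V * rho / 1000
Charge = 29.2 * 1111 / 1000
Charge = 32.44 kg

32.44


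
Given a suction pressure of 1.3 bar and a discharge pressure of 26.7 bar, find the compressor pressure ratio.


PR = P_high / P_low
PR = 26.7 / 1.3
PR = 20.538

20.538


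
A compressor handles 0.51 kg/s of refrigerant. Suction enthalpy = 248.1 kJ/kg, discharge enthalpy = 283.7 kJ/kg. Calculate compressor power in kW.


dh = 283.7 - 248.1 = 35.6 kJ/kg
W = m_dot * dh = 0.51 * 35.6 = 18.16 kW

18.16


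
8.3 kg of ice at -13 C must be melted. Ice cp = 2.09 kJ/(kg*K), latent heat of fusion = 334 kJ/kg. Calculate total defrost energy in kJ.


Sensible heat = cp * dT = 2.09 * 13 = 27.17 kJ/kg
Total per kg = 27.17 + 334 = 361.17 kJ/kg
Q = m * total = 8.3 * 361.17
Q = 2997.7 kJ

2997.7


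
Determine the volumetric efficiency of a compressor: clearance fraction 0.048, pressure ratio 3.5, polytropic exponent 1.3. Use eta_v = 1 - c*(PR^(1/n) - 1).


PR^(1/n) = 3.5^(1/1.3) = 2.62128281
eta_v = 1 - 0.048 * (2.62128281 - 1)
eta_v = 0.9222

0.9222


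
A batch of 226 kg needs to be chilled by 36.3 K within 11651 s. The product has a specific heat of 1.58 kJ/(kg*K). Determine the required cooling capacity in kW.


Q = m * cp * dT / t
Q = 226 * 1.58 * 36.3 / 11651
Q = 1.113 kW

1.113


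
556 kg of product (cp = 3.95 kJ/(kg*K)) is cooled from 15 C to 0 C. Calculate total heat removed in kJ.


dT = 15 - (0) = 15 K
Q = m * cp * dT = 556 * 3.95 * 15
Q = 32943 kJ

32943


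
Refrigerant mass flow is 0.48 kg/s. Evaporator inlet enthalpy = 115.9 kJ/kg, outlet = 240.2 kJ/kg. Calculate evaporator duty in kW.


dh = 240.2 - 115.9 = 124.3 kJ/kg
Q_evap = m_dot * dh = 0.48 * 124.3
Q_evap = 59.66 kW

59.66


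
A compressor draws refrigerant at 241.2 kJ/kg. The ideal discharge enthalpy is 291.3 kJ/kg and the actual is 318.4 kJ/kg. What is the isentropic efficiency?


dh_ideal = 291.3 - 241.2 = 50.1 kJ/kg
dh_actual = 318.4 - 241.2 = 77.2 kJ/kg
eta_s = dh_ideal / dh_actual = 50.1 / 77.2
eta_s = 0.649

0.649


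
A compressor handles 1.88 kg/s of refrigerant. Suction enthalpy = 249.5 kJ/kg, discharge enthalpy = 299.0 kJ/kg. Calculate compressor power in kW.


dh = 299.0 - 249.5 = 49.5 kJ/kg
W = m_dot * dh = 1.88 * 49.5 = 93.06 kW

93.06


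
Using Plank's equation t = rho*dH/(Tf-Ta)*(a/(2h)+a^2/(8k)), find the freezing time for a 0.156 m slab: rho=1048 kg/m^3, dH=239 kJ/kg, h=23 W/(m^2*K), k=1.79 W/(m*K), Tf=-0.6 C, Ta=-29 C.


dT = -0.6 - (-29) = 28.4 K
term1 = a/(2h) = 0.156/(2*23) = 0.003391304348
term2 = a^2/(8k) = 0.156^2/(8*1.79) = 0.001699441341
t = rho*dH*1000/dT * (term1 + term2)
t = 1048*239*1000/28.4 * (0.003391304348 + 0.001699441341)
t = 44898 s

44898


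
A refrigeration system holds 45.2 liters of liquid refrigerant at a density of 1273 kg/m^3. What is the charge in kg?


Charge = V * rho / 1000
Charge = 45.2 * 1273 / 1000
Charge = 57.54 kg

57.54


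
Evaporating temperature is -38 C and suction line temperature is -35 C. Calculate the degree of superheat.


Superheat = T_suction - T_evap
Superheat = -35 - (-38)
Superheat = 3 K

3


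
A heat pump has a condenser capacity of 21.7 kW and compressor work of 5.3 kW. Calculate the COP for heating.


COP_hp = Q_cond / W
COP_hp = 21.7 / 5.3
COP_hp = 4.094

4.094


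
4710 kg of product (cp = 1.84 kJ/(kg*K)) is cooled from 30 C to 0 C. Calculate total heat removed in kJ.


dT = 30 - (0) = 30 K
Q = m * cp * dT = 4710 * 1.84 * 30
Q = 259992 kJ

259992


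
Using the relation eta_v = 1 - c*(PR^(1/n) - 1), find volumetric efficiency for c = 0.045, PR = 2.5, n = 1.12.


PR^(1/n) = 2.5^(1/1.12) = 2.26622789
eta_v = 1 - 0.045 * (2.26622789 - 1)
eta_v = 0.943

0.943


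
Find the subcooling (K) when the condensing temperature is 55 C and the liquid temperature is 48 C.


Subcooling = T_cond - T_liquid
Subcooling = 55 - 48
Subcooling = 7 K

7


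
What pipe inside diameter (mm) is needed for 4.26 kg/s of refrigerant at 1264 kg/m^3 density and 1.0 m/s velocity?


A = m_dot / (rho * v) = 4.26 / (1264 * 1.0) = 0.003370253165 m^2
d = sqrt(4*A/pi) * 1000
d = 65.5 mm

65.5


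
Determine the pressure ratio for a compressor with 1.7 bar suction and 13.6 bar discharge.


PR = P_high / P_low
PR = 13.6 / 1.7
PR = 8.0

8.0


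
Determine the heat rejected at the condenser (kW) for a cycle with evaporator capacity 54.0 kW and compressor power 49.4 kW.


Q_cond = Q_evap + W
Q_cond = 54.0 + 49.4
Q_cond = 103.4 kW

103.4


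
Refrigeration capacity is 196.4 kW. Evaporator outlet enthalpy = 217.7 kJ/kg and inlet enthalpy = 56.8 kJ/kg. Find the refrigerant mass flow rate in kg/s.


dh = 217.7 - 56.8 = 160.9 kJ/kg
m_dot = Q / dh = 196.4 / 160.9 = 1.2206 kg/s

1.2206


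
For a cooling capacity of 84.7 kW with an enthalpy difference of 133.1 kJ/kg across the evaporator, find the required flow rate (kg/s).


m_dot = Q / dh
m_dot = 84.7 / 133.1
m_dot = 0.6364 kg/s

0.6364


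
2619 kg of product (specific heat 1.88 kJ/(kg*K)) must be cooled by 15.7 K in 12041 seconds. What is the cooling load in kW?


Q = m * cp * dT / t
Q = 2619 * 1.88 * 15.7 / 12041
Q = 6.42 kW

6.42


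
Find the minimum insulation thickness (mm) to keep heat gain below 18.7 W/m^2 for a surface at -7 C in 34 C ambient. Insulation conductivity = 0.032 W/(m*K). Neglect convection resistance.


dT = 34 - (-7) = 41 K
thickness = k * dT / q_max * 1000
thickness = 0.032 * 41 / 18.7 * 1000
thickness = 70.2 mm

70.2


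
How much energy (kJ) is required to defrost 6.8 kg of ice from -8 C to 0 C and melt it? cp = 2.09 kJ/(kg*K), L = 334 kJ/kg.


Sensible heat = cp * dT = 2.09 * 8 = 16.72 kJ/kg
Total per kg = 16.72 + 334 = 350.72 kJ/kg
Q = m * total = 6.8 * 350.72
Q = 2384.9 kJ

2384.9


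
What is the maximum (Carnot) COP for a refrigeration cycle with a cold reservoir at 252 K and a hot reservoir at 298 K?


dT = 298 - 252 = 46 K
COP_carnot = T_cold / dT = 252 / 46
COP_carnot = 5.478

5.478


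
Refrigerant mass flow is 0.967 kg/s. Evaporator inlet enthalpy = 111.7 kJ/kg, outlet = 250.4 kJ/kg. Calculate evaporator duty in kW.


dh = 250.4 - 111.7 = 138.7 kJ/kg
Q_evap = m_dot * dh = 0.967 * 138.7
Q_evap = 134.12 kW

134.12


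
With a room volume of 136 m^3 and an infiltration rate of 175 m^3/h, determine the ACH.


ACH = flow / volume
ACH = 175 / 136
ACH = 1.287

1.287


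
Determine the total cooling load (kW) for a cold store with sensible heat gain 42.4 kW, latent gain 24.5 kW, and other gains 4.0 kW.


Q_total = Q_s + Q_l + Q_misc
Q_total = 42.4 + 24.5 + 4.0
Q_total = 70.9 kW

70.9


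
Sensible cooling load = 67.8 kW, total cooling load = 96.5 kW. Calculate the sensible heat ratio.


SHR = Q_sensible / Q_total
SHR = 67.8 / 96.5
SHR = 0.703

0.703


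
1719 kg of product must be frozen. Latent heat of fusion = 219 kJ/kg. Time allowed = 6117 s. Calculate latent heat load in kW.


Q_lat = m * h_fg / t
Q_lat = 1719 * 219 / 6117
Q_lat = 61.54 kW

61.54


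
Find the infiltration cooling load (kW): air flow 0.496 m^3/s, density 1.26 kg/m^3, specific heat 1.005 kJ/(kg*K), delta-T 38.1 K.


Q = V_dot * rho * cp * dT
Q = 0.496 * 1.26 * 1.005 * 38.1
Q = 23.93 kW

23.93


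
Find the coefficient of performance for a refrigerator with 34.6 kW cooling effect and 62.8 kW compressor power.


COP = Q_evap / W
COP = 34.6 / 62.8
COP = 0.551

0.551


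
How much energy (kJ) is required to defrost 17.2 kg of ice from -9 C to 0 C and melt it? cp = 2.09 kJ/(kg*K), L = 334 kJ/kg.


Sensible heat = cp * dT = 2.09 * 9 = 18.81 kJ/kg
Total per kg = 18.81 + 334 = 352.81 kJ/kg
Q = m * total = 17.2 * 352.81
Q = 6068.3 kJ

6068.3


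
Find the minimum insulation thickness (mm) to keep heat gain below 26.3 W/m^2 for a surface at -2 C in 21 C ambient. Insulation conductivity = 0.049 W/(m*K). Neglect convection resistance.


dT = 21 - (-2) = 23 K
thickness = k * dT / q_max * 1000
thickness = 0.049 * 23 / 26.3 * 1000
thickness = 42.9 mm

42.9


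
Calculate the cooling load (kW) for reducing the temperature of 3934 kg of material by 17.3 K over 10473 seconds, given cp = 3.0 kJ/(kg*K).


Q = m * cp * dT / t
Q = 3934 * 3.0 * 17.3 / 10473
Q = 19.495 kW

19.495


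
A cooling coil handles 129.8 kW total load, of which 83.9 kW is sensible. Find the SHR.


SHR = Q_sensible / Q_total
SHR = 83.9 / 129.8
SHR = 0.646

0.646


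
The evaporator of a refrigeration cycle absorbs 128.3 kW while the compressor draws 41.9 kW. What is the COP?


COP = Q_evap / W
COP = 128.3 / 41.9
COP = 3.062

3.062


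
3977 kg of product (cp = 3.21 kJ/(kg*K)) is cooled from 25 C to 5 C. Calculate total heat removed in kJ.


dT = 25 - (5) = 20 K
Q = m * cp * dT = 3977 * 3.21 * 20
Q = 255323 kJ

255323


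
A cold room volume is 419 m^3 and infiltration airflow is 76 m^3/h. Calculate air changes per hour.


ACH = flow / volume
ACH = 76 / 419
ACH = 0.181

0.181


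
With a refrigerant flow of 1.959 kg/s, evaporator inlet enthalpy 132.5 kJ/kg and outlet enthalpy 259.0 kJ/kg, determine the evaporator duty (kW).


dh = 259.0 - 132.5 = 126.5 kJ/kg
Q_evap = m_dot * dh = 1.959 * 126.5
Q_evap = 247.81 kW

247.81


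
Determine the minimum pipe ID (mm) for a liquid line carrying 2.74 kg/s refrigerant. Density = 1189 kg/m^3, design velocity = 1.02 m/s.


A = m_dot / (rho * v) = 2.74 / (1189 * 1.02) = 0.002259272086 m^2
d = sqrt(4*A/pi) * 1000
d = 53.6 mm

53.6


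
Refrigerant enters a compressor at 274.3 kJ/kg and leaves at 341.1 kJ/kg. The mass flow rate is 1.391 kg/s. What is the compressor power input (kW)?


dh = 341.1 - 274.3 = 66.8 kJ/kg
W = m_dot * dh = 1.391 * 66.8 = 92.92 kW

92.92


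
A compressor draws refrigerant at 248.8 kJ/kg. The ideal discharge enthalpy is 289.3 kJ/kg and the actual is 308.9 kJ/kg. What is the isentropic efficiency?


dh_ideal = 289.3 - 248.8 = 40.5 kJ/kg
dh_actual = 308.9 - 248.8 = 60.1 kJ/kg
eta_s = dh_ideal / dh_actual = 40.5 / 60.1
eta_s = 0.6739

0.6739


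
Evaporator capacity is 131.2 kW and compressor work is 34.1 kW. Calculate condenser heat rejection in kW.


Q_cond = Q_evap + W
Q_cond = 131.2 + 34.1
Q_cond = 165.3 kW

165.3


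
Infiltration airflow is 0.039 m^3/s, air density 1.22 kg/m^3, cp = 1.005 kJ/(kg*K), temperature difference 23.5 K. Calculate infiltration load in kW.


Q = V_dot * rho * cp * dT
Q = 0.039 * 1.22 * 1.005 * 23.5
Q = 1.124 kW

1.124


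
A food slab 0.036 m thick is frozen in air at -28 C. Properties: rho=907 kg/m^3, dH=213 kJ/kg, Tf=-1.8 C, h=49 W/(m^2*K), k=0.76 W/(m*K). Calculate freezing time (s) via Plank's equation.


dT = -1.8 - (-28) = 26.2 K
term1 = a/(2h) = 0.036/(2*49) = 0.0003673469388
term2 = a^2/(8k) = 0.036^2/(8*0.76) = 0.0002131578947
t = rho*dH*1000/dT * (term1 + term2)
t = 907*213*1000/26.2 * (0.0003673469388 + 0.0002131578947)
t = 4280 s

4280


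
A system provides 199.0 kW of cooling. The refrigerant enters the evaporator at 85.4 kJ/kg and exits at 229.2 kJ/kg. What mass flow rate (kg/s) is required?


dh = 229.2 - 85.4 = 143.8 kJ/kg
m_dot = Q / dh = 199.0 / 143.8 = 1.3839 kg/s

1.3839


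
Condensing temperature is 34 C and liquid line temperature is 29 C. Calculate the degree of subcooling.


Subcooling = T_cond - T_liquid
Subcooling = 34 - 29
Subcooling = 5 K

5


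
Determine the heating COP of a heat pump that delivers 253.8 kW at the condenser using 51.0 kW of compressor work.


COP_hp = Q_cond / W
COP_hp = 253.8 / 51.0
COP_hp = 4.976

4.976


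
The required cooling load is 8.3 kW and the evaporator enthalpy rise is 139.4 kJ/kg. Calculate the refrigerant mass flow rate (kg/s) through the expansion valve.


m_dot = Q / dh
m_dot = 8.3 / 139.4
m_dot = 0.0595 kg/s

0.0595


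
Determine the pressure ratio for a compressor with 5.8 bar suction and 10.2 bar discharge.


PR = P_high / P_low
PR = 10.2 / 5.8
PR = 1.759

1.759


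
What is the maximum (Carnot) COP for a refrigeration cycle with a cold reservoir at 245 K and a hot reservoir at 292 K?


dT = 292 - 245 = 47 K
COP_carnot = T_cold / dT = 245 / 47
COP_carnot = 5.213

5.213


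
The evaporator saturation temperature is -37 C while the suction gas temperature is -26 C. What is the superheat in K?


Superheat = T_suction - T_evap
Superheat = -26 - (-37)
Superheat = 11 K

11


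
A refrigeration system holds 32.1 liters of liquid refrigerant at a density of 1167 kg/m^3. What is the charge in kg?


Charge = V * rho / 1000
Charge = 32.1 * 1167 / 1000
Charge = 37.46 kg

37.46


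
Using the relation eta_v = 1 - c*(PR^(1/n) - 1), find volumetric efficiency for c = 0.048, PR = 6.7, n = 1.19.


PR^(1/n) = 6.7^(1/1.19) = 4.94516181
eta_v = 1 - 0.048 * (4.94516181 - 1)
eta_v = 0.8106

0.8106


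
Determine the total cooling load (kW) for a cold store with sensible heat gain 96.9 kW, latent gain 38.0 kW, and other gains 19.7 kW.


Q_total = Q_s + Q_l + Q_misc
Q_total = 96.9 + 38.0 + 19.7
Q_total = 154.6 kW

154.6


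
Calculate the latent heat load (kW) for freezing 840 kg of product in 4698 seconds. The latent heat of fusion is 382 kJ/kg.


Q_lat = m * h_fg / t
Q_lat = 840 * 382 / 4698
Q_lat = 68.3 kW

68.3


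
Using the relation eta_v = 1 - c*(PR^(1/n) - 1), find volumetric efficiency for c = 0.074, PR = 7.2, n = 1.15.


PR^(1/n) = 7.2^(1/1.15) = 5.56552988
eta_v = 1 - 0.074 * (5.56552988 - 1)
eta_v = 0.6622

0.6622


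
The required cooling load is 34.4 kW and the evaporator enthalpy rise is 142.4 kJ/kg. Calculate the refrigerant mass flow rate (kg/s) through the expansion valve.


m_dot = Q / dh
m_dot = 34.4 / 142.4
m_dot = 0.2416 kg/s

0.2416


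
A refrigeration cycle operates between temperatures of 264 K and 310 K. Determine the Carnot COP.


dT = 310 - 264 = 46 K
COP_carnot = T_cold / dT = 264 / 46
COP_carnot = 5.739

5.739


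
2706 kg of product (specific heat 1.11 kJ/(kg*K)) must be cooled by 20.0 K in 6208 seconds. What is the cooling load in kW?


Q = m * cp * dT / t
Q = 2706 * 1.11 * 20.0 / 6208
Q = 9.677 kW

9.677


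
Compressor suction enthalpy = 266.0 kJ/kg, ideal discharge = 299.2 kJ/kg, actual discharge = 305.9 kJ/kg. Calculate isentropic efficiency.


dh_ideal = 299.2 - 266.0 = 33.2 kJ/kg
dh_actual = 305.9 - 266.0 = 39.9 kJ/kg
eta_s = dh_ideal / dh_actual = 33.2 / 39.9
eta_s = 0.8321

0.8321


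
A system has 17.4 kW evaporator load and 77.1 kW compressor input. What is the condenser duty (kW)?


Q_cond = Q_evap + W
Q_cond = 17.4 + 77.1
Q_cond = 94.5 kW

94.5


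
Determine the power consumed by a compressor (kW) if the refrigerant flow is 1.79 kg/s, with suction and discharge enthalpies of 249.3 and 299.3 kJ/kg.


dh = 299.3 - 249.3 = 50.0 kJ/kg
W = m_dot * dh = 1.79 * 50.0 = 89.5 kW

89.5


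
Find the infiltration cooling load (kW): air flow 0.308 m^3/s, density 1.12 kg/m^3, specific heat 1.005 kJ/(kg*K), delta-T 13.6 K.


Q = V_dot * rho * cp * dT
Q = 0.308 * 1.12 * 1.005 * 13.6
Q = 4.715 kW

4.715


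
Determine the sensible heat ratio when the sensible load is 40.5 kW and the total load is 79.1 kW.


SHR = Q_sensible / Q_total
SHR = 40.5 / 79.1
SHR = 0.512

0.512


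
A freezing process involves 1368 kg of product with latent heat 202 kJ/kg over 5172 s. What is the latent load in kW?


Q_lat = m * h_fg / t
Q_lat = 1368 * 202 / 5172
Q_lat = 53.43 kW

53.43
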